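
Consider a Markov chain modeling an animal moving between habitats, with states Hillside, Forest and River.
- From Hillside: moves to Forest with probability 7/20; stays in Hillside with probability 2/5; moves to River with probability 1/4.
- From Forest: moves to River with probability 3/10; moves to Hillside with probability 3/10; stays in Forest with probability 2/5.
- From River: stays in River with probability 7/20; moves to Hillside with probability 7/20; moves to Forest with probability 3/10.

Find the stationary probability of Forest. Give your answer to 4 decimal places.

Let the stationary distribution be π with π = πP and π_1 + π_2 + π_3 = 1.
π_1 = 0.4·π_1 + 0.3·π_2 + 0.35·π_3
π_2 = 0.35·π_1 + 0.4·π_2 + 0.3·π_3
Solving with the normalization constraint gives π = (0.3499, 0.3528, 0.2974).
So the stationary probability of Forest is 0.3528.

0.3528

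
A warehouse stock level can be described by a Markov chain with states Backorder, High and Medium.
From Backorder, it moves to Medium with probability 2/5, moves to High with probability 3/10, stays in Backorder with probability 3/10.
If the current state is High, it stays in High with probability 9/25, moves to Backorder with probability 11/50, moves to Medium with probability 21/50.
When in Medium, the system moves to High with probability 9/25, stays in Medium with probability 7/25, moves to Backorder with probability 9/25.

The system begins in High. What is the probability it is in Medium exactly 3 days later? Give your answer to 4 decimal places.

Propagate the distribution vector 3 days from High.
After 0 days: (0.0000, 1.0000, 0.0000)
After 1 day: (0.2200, 0.3600, 0.4200)
After 2 days: (0.2964, 0.3468, 0.3568)
After 3 days: (0.2937, 0.3422, 0.3641)
P(in Medium after 3 days) = 0.3641

0.3641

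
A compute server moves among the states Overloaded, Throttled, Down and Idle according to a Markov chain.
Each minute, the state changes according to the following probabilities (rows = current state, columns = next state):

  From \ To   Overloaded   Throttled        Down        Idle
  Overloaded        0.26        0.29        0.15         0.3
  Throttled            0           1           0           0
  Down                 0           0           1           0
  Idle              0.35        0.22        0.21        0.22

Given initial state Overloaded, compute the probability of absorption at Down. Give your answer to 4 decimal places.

0.3812

Let h(s) be the probability of absorption at Down starting from transient state s. Then h(Down) = 1 and h(Throttled) = 0. By first-step analysis:
h(Overloaded) = 0.26·h(Overloaded) + 0.29·0 + 0.15·1 + 0.3·h(Idle)
h(Idle) = 0.35·h(Overloaded) + 0.22·0 + 0.21·1 + 0.22·h(Idle)
Solving: h(Overloaded) = 0.3812, h(Idle) = 0.4403.
Starting from Overloaded, the probability is 0.3812.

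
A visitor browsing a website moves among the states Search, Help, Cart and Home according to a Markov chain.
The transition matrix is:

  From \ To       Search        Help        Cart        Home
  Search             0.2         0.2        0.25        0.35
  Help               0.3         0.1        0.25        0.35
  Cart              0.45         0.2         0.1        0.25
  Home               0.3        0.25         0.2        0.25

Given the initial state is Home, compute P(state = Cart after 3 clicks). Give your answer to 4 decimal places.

Propagate the distribution vector 3 clicks from Home.
After 0 clicks: (0.0000, 0.0000, 0.0000, 1.0000)
After 1 click: (0.3000, 0.2500, 0.2000, 0.2500)
After 2 clicks: (0.3000, 0.1875, 0.2075, 0.3050)
After 3 clicks: (0.3011, 0.1965, 0.2036, 0.2988)
P(in Cart after 3 clicks) = 0.2036

0.2036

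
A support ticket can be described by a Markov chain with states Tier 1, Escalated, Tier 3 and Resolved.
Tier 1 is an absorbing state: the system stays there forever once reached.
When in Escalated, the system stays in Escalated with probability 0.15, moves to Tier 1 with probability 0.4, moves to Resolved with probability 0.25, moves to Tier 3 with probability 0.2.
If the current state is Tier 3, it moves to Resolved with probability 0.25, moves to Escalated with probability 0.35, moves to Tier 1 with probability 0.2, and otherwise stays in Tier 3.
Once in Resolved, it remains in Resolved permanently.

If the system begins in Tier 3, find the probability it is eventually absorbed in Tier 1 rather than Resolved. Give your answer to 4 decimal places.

0.5082

Let h(s) be the probability of absorption at Tier 1 starting from transient state s. Then h(Tier 1) = 1 and h(Resolved) = 0. By first-step analysis:
h(Escalated) = 0.4·1 + 0.15·h(Escalated) + 0.2·h(Tier 3) + 0.25·0
h(Tier 3) = 0.2·1 + 0.35·h(Escalated) + 0.2·h(Tier 3) + 0.25·0
Solving: h(Escalated) = 0.5902, h(Tier 3) = 0.5082.
Starting from Tier 3, the probability is 0.5082.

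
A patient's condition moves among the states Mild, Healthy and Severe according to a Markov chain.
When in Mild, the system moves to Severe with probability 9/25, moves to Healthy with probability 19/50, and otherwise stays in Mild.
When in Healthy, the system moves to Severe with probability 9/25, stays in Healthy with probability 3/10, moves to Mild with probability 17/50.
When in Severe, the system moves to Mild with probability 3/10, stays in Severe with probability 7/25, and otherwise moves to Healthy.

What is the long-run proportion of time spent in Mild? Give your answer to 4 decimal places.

0.3025

Let the stationary distribution be π with π = πP and π_1 + π_2 + π_3 = 1.
π_1 = 0.26·π_1 + 0.34·π_2 + 0.3·π_3
π_2 = 0.38·π_1 + 0.3·π_2 + 0.42·π_3
Solving with the normalization constraint gives π = (0.3025, 0.3642, 0.3333).
So the stationary probability of Mild is 0.3025.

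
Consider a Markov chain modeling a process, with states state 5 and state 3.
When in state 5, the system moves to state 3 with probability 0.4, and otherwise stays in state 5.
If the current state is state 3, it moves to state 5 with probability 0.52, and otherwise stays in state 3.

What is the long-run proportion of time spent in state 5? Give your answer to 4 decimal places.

0.5652

Let the stationary distribution be π with π = πP and π_1 + π_2 = 1.
π_1 = 0.6·π_1 + 0.52·π_2
Solving with the normalization constraint gives π = (0.5652, 0.4348).
So the stationary probability of state 5 is 0.5652.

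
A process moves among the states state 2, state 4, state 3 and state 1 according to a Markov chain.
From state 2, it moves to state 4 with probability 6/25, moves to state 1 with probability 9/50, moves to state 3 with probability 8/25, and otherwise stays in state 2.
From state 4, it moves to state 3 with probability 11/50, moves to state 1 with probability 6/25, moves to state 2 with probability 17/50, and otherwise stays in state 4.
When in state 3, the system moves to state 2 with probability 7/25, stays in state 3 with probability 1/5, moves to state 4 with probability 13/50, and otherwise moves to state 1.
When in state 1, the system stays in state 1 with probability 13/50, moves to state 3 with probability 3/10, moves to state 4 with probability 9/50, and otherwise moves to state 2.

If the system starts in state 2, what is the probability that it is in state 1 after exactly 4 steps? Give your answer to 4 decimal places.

Propagate the distribution vector 4 steps from state 2.
After 0 steps: (1.0000, 0.0000, 0.0000, 0.0000)
After 1 step: (0.2600, 0.2400, 0.3200, 0.1800)
After 2 steps: (0.2856, 0.2260, 0.2540, 0.2344)
After 3 steps: (0.2832, 0.2220, 0.2622, 0.2326)
After 4 steps: (0.2830, 0.2224, 0.2617, 0.2329)
P(in state 1 after 4 steps) = 0.2329

0.2329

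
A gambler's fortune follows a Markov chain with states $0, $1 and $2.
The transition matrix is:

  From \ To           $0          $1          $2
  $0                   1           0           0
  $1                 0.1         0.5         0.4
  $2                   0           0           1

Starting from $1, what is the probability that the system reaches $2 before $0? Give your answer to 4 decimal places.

0.8000

Let h(s) be the probability of absorption at $2 starting from transient state s. Then h($2) = 1 and h($0) = 0. By first-step analysis:
h($1) = 0.1·0 + 0.5·h($1) + 0.4·1
Solving: h($1) = 0.8000.
Starting from $1, the probability is 0.8000.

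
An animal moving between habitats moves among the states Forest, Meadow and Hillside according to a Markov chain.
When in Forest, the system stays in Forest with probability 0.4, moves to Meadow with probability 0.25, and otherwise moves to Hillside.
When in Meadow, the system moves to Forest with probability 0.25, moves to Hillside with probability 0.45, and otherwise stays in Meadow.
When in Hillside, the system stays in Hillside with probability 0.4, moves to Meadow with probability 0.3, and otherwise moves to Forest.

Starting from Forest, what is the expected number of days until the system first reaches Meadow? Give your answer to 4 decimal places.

3.7255

Let t(s) be the expected number of days to first reach Meadow from state s, with t(Meadow) = 0. Conditioning on the first day:
t(Forest) = 1 + 0.4·t(Forest) + 0.35·t(Hillside)
t(Hillside) = 1 + 0.3·t(Forest) + 0.4·t(Hillside)
Solving: t(Forest) = 3.7255, t(Hillside) = 3.5294.
Expected days from Forest to Meadow: 3.7255.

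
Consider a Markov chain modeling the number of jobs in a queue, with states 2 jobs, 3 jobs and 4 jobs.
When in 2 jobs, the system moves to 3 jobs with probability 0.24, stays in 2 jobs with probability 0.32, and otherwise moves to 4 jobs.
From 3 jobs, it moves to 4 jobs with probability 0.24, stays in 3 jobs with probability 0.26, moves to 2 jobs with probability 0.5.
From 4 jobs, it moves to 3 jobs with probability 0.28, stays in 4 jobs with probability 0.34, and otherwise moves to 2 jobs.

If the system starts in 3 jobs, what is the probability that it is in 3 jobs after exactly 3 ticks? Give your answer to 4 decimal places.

Propagate the distribution vector 3 ticks from 3 jobs.
After 0 ticks: (0.0000, 1.0000, 0.0000)
After 1 tick: (0.5000, 0.2600, 0.2400)
After 2 ticks: (0.3812, 0.2548, 0.3640)
After 3 ticks: (0.3877, 0.2597, 0.3526)
P(in 3 jobs after 3 ticks) = 0.2597

0.2597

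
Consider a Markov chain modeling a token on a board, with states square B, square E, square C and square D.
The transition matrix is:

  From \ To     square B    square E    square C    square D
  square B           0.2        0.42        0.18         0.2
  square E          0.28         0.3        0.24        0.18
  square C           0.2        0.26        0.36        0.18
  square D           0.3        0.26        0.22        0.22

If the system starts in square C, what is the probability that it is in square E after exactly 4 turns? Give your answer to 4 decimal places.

0.3113

Propagate the distribution vector 4 turns from square C.
After 0 turns: (0.0000, 0.0000, 1.0000, 0.0000)
After 1 turn: (0.2000, 0.2600, 0.3600, 0.1800)
After 2 turns: (0.2388, 0.3024, 0.2676, 0.1912)
After 3 turns: (0.2433, 0.3103, 0.2540, 0.1924)
After 4 turns: (0.2441, 0.3113, 0.2520, 0.1926)
P(in square E after 4 turns) = 0.3113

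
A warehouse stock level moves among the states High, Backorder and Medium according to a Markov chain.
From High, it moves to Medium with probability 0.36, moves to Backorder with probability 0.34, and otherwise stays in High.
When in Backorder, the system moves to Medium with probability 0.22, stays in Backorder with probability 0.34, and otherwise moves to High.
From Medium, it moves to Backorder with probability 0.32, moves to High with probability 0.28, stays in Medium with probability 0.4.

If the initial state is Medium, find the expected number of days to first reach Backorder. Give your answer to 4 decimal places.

Let t(s) be the expected number of days to first reach Backorder from state s, with t(Backorder) = 0. Conditioning on the first day:
t(High) = 1 + 0.3·t(High) + 0.36·t(Medium)
t(Medium) = 1 + 0.28·t(High) + 0.4·t(Medium)
Solving: t(High) = 3.0075, t(Medium) = 3.0702.
Expected days from Medium to Backorder: 3.0702.

3.0702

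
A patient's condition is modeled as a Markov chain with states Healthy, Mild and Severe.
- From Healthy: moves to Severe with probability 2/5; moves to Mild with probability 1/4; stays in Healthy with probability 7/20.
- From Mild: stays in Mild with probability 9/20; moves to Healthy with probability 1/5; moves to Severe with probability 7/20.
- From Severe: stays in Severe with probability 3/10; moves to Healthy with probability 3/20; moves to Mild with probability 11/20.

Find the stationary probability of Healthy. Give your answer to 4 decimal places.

Let the stationary distribution be π with π = πP and π_1 + π_2 + π_3 = 1.
π_1 = 0.35·π_1 + 0.2·π_2 + 0.15·π_3
π_2 = 0.25·π_1 + 0.45·π_2 + 0.55·π_3
Solving with the normalization constraint gives π = (0.2151, 0.4413, 0.3436).
So the stationary probability of Healthy is 0.2151.

0.2151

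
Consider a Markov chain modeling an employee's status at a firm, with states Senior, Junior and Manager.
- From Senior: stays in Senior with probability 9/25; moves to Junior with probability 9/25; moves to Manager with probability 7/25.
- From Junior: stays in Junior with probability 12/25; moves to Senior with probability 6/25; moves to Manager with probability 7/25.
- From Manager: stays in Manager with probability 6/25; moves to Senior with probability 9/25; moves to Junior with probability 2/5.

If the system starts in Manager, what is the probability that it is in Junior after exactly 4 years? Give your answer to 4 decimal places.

0.4213

Propagate the distribution vector 4 years from Manager.
After 0 years: (0.0000, 0.0000, 1.0000)
After 1 year: (0.3600, 0.4000, 0.2400)
After 2 years: (0.3120, 0.4176, 0.2704)
After 3 years: (0.3099, 0.4209, 0.2692)
After 4 years: (0.3095, 0.4213, 0.2692)
P(in Junior after 4 years) = 0.4213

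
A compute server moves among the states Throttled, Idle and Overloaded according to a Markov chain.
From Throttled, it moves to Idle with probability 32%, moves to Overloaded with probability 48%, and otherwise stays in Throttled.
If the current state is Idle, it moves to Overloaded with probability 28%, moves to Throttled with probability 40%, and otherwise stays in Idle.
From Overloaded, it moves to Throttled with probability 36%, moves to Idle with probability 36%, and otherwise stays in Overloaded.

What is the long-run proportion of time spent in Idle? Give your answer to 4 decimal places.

0.3338

Let the stationary distribution be π with π = πP and π_1 + π_2 + π_3 = 1.
π_1 = 0.2·π_1 + 0.4·π_2 + 0.36·π_3
π_2 = 0.32·π_1 + 0.32·π_2 + 0.36·π_3
Solving with the normalization constraint gives π = (0.3219, 0.3338, 0.3444).
So the stationary probability of Idle is 0.3338.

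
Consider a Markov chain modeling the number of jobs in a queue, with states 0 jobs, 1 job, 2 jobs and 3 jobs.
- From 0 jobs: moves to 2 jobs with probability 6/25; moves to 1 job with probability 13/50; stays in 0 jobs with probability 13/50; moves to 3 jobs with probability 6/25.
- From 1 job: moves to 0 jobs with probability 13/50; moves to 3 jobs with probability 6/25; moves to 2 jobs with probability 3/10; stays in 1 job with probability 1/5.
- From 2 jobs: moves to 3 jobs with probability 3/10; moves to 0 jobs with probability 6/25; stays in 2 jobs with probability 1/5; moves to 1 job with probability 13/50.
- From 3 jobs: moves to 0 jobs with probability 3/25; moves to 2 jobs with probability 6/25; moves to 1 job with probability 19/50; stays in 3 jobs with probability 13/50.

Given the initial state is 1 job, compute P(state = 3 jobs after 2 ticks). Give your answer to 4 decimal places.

Propagate the distribution vector 2 ticks from 1 job.
After 0 ticks: (0.0000, 1.0000, 0.0000, 0.0000)
After 1 tick: (0.2600, 0.2000, 0.3000, 0.2400)
After 2 ticks: (0.2204, 0.2768, 0.2400, 0.2628)
P(in 3 jobs after 2 ticks) = 0.2628

0.2628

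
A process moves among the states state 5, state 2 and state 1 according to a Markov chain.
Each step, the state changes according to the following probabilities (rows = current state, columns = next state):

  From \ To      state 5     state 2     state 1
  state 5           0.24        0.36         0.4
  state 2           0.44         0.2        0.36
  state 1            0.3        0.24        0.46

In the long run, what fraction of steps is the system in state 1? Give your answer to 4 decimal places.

Let the stationary distribution be π with π = πP and π_1 + π_2 + π_3 = 1.
π_1 = 0.24·π_1 + 0.44·π_2 + 0.3·π_3
π_2 = 0.36·π_1 + 0.2·π_2 + 0.24·π_3
Solving with the normalization constraint gives π = (0.3183, 0.2675, 0.4141).
So the stationary probability of state 1 is 0.4141.

0.4141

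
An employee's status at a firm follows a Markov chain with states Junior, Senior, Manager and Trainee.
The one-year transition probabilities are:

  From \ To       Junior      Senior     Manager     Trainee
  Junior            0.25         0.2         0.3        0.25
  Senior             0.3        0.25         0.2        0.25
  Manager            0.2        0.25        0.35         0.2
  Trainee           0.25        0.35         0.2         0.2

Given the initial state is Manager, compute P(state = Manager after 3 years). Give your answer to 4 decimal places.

0.2654

Propagate the distribution vector 3 years from Manager.
After 0 years: (0.0000, 0.0000, 1.0000, 0.0000)
After 1 year: (0.2000, 0.2500, 0.3500, 0.2000)
After 2 years: (0.2450, 0.2600, 0.2725, 0.2225)
After 3 years: (0.2494, 0.2600, 0.2654, 0.2253)
P(in Manager after 3 years) = 0.2654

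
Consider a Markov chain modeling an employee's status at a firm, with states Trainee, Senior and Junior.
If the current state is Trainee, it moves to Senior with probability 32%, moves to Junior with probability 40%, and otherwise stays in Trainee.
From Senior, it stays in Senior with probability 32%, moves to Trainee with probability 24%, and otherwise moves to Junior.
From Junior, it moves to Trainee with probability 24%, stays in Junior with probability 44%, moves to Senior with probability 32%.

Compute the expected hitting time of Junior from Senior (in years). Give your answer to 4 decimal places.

2.3256

Let t(s) be the expected number of years to first reach Junior from state s, with t(Junior) = 0. Conditioning on the first year:
t(Trainee) = 1 + 0.28·t(Trainee) + 0.32·t(Senior)
t(Senior) = 1 + 0.24·t(Trainee) + 0.32·t(Senior)
Solving: t(Trainee) = 2.4225, t(Senior) = 2.3256.
Expected years from Senior to Junior: 2.3256.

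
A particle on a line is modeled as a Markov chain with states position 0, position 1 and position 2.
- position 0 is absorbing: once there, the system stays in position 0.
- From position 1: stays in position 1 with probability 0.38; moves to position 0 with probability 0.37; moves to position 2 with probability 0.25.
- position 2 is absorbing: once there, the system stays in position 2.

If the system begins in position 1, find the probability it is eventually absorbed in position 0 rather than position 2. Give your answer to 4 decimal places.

Let h(s) be the probability of absorption at position 0 starting from transient state s. Then h(position 0) = 1 and h(position 2) = 0. By first-step analysis:
h(position 1) = 0.37·1 + 0.38·h(position 1) + 0.25·0
Solving: h(position 1) = 0.5968.
Starting from position 1, the probability is 0.5968.

0.5968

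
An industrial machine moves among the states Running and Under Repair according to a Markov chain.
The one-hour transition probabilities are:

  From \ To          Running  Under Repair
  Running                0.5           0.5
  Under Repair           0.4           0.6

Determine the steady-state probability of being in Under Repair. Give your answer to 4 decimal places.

Let the stationary distribution be π with π = πP and π_1 + π_2 = 1.
π_1 = 0.5·π_1 + 0.4·π_2
Solving with the normalization constraint gives π = (0.4444, 0.5556).
So the stationary probability of Under Repair is 0.5556.

0.5556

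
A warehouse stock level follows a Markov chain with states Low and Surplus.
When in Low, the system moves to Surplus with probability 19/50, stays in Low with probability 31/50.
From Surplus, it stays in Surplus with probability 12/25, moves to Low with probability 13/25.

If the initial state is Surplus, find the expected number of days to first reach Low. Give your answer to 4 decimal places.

Let t(s) be the expected number of days to first reach Low from state s, with t(Low) = 0. Conditioning on the first day:
t(Surplus) = 1 + 0.48·t(Surplus)
Solving: t(Surplus) = 1.9231.
Expected days from Surplus to Low: 1.9231.

1.9231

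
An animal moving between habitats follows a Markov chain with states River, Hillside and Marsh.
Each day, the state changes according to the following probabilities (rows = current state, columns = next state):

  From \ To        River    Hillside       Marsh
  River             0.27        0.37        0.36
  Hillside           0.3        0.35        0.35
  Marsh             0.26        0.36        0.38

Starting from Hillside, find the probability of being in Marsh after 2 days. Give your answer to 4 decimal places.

0.3635

Sum over the intermediate state after 1 day:
P = P(Hillside→River)·P(River→Marsh) + P(Hillside→Hillside)·P(Hillside→Marsh) + P(Hillside→Marsh)·P(Marsh→Marsh)
  = 0.3×0.36 + 0.35×0.35 + 0.35×0.38
  = 0.1080 + 0.1225 + 0.1330 = 0.3635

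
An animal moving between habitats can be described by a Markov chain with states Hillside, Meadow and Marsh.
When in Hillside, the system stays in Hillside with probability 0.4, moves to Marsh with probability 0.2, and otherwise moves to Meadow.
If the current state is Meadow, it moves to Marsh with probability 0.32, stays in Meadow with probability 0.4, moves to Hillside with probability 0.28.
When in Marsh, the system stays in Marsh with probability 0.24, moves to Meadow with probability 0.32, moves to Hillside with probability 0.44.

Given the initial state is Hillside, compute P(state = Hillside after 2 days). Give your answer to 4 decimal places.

Sum over the intermediate state after 1 day:
P = P(Hillside→Hillside)·P(Hillside→Hillside) + P(Hillside→Meadow)·P(Meadow→Hillside) + P(Hillside→Marsh)·P(Marsh→Hillside)
  = 0.4×0.4 + 0.4×0.28 + 0.2×0.44
  = 0.1600 + 0.1120 + 0.0880 = 0.3600

0.3600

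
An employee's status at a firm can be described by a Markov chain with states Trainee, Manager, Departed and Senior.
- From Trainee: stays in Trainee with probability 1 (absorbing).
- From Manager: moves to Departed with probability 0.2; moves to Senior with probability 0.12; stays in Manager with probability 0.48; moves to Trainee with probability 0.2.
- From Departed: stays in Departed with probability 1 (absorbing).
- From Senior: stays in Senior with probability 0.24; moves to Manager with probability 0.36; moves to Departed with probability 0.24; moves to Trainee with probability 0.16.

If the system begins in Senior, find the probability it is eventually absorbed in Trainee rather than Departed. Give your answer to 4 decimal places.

0.4409

Let h(s) be the probability of absorption at Trainee starting from transient state s. Then h(Trainee) = 1 and h(Departed) = 0. By first-step analysis:
h(Manager) = 0.2·1 + 0.48·h(Manager) + 0.2·0 + 0.12·h(Senior)
h(Senior) = 0.16·1 + 0.36·h(Manager) + 0.24·0 + 0.24·h(Senior)
Solving: h(Manager) = 0.4864, h(Senior) = 0.4409.
Starting from Senior, the probability is 0.4409.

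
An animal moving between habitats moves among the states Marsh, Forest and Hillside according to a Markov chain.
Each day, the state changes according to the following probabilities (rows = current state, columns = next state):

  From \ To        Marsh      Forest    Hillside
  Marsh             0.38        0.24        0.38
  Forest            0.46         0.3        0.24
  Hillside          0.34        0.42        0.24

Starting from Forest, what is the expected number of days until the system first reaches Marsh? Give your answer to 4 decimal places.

2.3191

Let t(s) be the expected number of days to first reach Marsh from state s, with t(Marsh) = 0. Conditioning on the first day:
t(Forest) = 1 + 0.3·t(Forest) + 0.24·t(Hillside)
t(Hillside) = 1 + 0.42·t(Forest) + 0.24·t(Hillside)
Solving: t(Forest) = 2.3191, t(Hillside) = 2.5974.
Expected days from Forest to Marsh: 2.3191.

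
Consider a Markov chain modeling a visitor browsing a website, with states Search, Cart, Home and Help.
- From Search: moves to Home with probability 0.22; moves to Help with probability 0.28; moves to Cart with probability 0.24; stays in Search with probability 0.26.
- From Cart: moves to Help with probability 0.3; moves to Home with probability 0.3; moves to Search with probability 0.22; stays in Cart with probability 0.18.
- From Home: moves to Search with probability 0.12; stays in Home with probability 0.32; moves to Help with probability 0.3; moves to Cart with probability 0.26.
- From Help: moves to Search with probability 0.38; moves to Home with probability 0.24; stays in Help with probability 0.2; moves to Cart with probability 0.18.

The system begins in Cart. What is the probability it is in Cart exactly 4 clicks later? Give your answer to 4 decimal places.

Propagate the distribution vector 4 clicks from Cart.
After 0 clicks: (0.0000, 1.0000, 0.0000, 0.0000)
After 1 click: (0.2200, 0.1800, 0.3000, 0.3000)
After 2 clicks: (0.2468, 0.2172, 0.2704, 0.2656)
After 3 clicks: (0.2453, 0.2164, 0.2697, 0.2685)
After 4 clicks: (0.2458, 0.2163, 0.2697, 0.2682)
P(in Cart after 4 clicks) = 0.2163

0.2163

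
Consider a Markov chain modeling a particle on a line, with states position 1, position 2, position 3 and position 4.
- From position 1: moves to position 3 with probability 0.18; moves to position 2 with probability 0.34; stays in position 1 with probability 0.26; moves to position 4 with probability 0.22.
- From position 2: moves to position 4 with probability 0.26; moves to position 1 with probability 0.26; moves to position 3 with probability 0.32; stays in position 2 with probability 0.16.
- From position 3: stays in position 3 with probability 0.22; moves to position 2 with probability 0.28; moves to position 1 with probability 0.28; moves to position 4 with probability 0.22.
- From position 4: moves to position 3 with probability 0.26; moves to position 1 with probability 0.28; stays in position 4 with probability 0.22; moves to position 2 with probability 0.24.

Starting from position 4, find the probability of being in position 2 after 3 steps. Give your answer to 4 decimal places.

Propagate the distribution vector 3 steps from position 4.
After 0 steps: (0.0000, 0.0000, 0.0000, 1.0000)
After 1 step: (0.2800, 0.2400, 0.2600, 0.2200)
After 2 steps: (0.2696, 0.2592, 0.2416, 0.2296)
After 3 steps: (0.2694, 0.2559, 0.2443, 0.2304)
P(in position 2 after 3 steps) = 0.2559

0.2559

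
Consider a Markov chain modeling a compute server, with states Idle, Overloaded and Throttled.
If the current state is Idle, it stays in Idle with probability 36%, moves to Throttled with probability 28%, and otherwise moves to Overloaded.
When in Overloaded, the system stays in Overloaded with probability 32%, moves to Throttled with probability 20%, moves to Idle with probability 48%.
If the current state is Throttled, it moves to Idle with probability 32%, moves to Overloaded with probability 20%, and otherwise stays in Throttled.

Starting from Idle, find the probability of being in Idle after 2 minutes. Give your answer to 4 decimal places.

0.3920

Sum over the intermediate state after 1 minute:
P = P(Idle→Idle)·P(Idle→Idle) + P(Idle→Overloaded)·P(Overloaded→Idle) + P(Idle→Throttled)·P(Throttled→Idle)
  = 0.36×0.36 + 0.36×0.48 + 0.28×0.32
  = 0.1296 + 0.1728 + 0.0896 = 0.3920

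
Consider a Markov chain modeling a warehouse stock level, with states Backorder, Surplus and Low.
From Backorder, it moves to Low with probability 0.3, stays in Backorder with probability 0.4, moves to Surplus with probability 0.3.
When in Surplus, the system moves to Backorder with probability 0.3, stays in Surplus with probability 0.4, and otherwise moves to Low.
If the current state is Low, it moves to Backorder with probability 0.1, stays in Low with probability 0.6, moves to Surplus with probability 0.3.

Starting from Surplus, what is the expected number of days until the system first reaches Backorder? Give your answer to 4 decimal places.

4.6667

Let t(s) be the expected number of days to first reach Backorder from state s, with t(Backorder) = 0. Conditioning on the first day:
t(Surplus) = 1 + 0.4·t(Surplus) + 0.3·t(Low)
t(Low) = 1 + 0.3·t(Surplus) + 0.6·t(Low)
Solving: t(Surplus) = 4.6667, t(Low) = 6.0000.
Expected days from Surplus to Backorder: 4.6667.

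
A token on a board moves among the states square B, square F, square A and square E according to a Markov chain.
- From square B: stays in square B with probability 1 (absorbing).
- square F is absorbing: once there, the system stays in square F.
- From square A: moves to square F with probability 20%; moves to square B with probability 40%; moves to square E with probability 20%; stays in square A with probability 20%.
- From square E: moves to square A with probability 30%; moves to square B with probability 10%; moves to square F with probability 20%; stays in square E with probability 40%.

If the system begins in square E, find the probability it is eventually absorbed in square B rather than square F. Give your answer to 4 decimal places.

Let h(s) be the probability of absorption at square B starting from transient state s. Then h(square B) = 1 and h(square F) = 0. By first-step analysis:
h(square A) = 0.4·1 + 0.2·0 + 0.2·h(square A) + 0.2·h(square E)
h(square E) = 0.1·1 + 0.2·0 + 0.3·h(square A) + 0.4·h(square E)
Solving: h(square A) = 0.6190, h(square E) = 0.4762.
Starting from square E, the probability is 0.4762.

0.4762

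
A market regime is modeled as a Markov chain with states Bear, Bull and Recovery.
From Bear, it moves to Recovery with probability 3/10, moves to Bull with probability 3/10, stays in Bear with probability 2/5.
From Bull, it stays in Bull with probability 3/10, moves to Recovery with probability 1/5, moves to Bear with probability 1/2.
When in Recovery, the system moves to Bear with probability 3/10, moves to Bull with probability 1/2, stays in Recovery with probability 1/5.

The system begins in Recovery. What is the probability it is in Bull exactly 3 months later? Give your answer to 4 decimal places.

Propagate the distribution vector 3 months from Recovery.
After 0 months: (0.0000, 0.0000, 1.0000)
After 1 month: (0.3000, 0.5000, 0.2000)
After 2 months: (0.4300, 0.3400, 0.2300)
After 3 months: (0.4110, 0.3460, 0.2430)
P(in Bull after 3 months) = 0.3460

0.3460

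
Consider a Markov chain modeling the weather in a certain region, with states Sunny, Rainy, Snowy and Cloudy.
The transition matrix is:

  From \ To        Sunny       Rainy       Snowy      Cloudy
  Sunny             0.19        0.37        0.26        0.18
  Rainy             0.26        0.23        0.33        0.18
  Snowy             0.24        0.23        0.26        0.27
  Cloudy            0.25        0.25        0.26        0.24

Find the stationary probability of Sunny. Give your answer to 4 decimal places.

0.2357

Let the stationary distribution be π with π = πP and π_1 + π_2 + π_3 + π_4 = 1.
π_1 = 0.19·π_1 + 0.26·π_2 + 0.24·π_3 + 0.25·π_4
π_2 = 0.37·π_1 + 0.23·π_2 + 0.23·π_3 + 0.25·π_4
π_3 = 0.26·π_1 + 0.33·π_2 + 0.26·π_3 + 0.26·π_4
Solving with the normalization constraint gives π = (0.2357, 0.2674, 0.2787, 0.2182).
So the stationary probability of Sunny is 0.2357.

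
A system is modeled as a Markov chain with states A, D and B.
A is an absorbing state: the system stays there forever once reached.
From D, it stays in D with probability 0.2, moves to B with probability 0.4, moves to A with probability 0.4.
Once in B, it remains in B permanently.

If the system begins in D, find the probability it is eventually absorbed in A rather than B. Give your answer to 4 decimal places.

0.5000

Let h(s) be the probability of absorption at A starting from transient state s. Then h(A) = 1 and h(B) = 0. By first-step analysis:
h(D) = 0.4·1 + 0.2·h(D) + 0.4·0
Solving: h(D) = 0.5000.
Starting from D, the probability is 0.5000.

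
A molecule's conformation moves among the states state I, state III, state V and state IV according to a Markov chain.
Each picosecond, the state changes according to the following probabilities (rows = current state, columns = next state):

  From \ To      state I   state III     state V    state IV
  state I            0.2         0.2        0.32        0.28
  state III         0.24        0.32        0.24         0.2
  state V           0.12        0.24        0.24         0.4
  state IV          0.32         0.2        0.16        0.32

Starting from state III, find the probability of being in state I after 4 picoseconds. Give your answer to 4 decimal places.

0.2270

Propagate the distribution vector 4 picoseconds from state III.
After 0 picoseconds: (0.0000, 1.0000, 0.0000, 0.0000)
After 1 picosecond: (0.2400, 0.3200, 0.2400, 0.2000)
After 2 picoseconds: (0.2176, 0.2480, 0.2432, 0.2912)
After 3 picoseconds: (0.2254, 0.2395, 0.2341, 0.3010)
After 4 picoseconds: (0.2270, 0.2381, 0.2340, 0.3010)
P(in state I after 4 picoseconds) = 0.2270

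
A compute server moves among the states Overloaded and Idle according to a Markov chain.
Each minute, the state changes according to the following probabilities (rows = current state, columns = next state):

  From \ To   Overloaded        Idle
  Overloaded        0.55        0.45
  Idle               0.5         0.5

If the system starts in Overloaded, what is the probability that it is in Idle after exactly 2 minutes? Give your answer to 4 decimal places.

Sum over the intermediate state after 1 minute:
P = P(Overloaded→Overloaded)·P(Overloaded→Idle) + P(Overloaded→Idle)·P(Idle→Idle)
  = 0.55×0.45 + 0.45×0.5
  = 0.2475 + 0.2250 = 0.4725

0.4725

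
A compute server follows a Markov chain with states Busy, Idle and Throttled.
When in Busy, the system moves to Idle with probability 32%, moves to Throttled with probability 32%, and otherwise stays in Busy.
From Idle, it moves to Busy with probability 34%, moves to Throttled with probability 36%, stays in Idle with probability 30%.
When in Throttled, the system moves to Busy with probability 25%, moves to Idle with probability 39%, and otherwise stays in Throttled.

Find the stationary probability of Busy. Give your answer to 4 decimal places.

0.3150

Let the stationary distribution be π with π = πP and π_1 + π_2 + π_3 = 1.
π_1 = 0.36·π_1 + 0.34·π_2 + 0.25·π_3
π_2 = 0.32·π_1 + 0.3·π_2 + 0.39·π_3
Solving with the normalization constraint gives π = (0.3150, 0.3376, 0.3474).
So the stationary probability of Busy is 0.3150.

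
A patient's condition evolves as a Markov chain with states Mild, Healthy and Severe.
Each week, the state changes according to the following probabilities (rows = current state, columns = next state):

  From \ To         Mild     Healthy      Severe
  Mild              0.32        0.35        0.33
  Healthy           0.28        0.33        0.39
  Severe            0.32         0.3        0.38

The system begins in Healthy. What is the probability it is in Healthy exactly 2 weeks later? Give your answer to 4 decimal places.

Sum over the intermediate state after 1 week:
P = P(Healthy→Mild)·P(Mild→Healthy) + P(Healthy→Healthy)·P(Healthy→Healthy) + P(Healthy→Severe)·P(Severe→Healthy)
  = 0.28×0.35 + 0.33×0.33 + 0.39×0.3
  = 0.0980 + 0.1089 + 0.1170 = 0.3239

0.3239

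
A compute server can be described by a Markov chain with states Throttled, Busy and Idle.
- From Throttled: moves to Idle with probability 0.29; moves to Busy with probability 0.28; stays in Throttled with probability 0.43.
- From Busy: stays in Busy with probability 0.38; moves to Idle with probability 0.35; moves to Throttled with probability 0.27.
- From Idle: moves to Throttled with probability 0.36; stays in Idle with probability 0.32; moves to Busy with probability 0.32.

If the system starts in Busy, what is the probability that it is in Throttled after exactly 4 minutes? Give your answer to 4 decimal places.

0.3554

Propagate the distribution vector 4 minutes from Busy.
After 0 minutes: (0.0000, 1.0000, 0.0000)
After 1 minute: (0.2700, 0.3800, 0.3500)
After 2 minutes: (0.3447, 0.3320, 0.3233)
After 3 minutes: (0.3542, 0.3261, 0.3196)
After 4 minutes: (0.3554, 0.3254, 0.3192)
P(in Throttled after 4 minutes) = 0.3554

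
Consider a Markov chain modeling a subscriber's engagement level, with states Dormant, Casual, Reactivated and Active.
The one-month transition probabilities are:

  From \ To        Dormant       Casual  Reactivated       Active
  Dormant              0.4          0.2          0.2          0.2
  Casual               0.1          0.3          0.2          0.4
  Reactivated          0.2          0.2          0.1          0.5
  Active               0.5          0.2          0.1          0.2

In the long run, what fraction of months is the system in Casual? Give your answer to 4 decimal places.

Let the stationary distribution be π with π = πP and π_1 + π_2 + π_3 + π_4 = 1.
π_1 = 0.4·π_1 + 0.1·π_2 + 0.2·π_3 + 0.5·π_4
π_2 = 0.2·π_1 + 0.3·π_2 + 0.2·π_3 + 0.2·π_4
π_3 = 0.2·π_1 + 0.2·π_2 + 0.1·π_3 + 0.1·π_4
Solving with the normalization constraint gives π = (0.3314, 0.2222, 0.1554, 0.2911).
So the stationary probability of Casual is 0.2222.

0.2222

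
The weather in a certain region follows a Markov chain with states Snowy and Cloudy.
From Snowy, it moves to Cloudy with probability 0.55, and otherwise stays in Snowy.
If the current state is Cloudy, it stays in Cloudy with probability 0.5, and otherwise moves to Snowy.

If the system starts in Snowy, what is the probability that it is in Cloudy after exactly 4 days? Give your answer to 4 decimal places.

Propagate the distribution vector 4 days from Snowy.
After 0 days: (1.0000, 0.0000)
After 1 day: (0.4500, 0.5500)
After 2 days: (0.4775, 0.5225)
After 3 days: (0.4761, 0.5239)
After 4 days: (0.4762, 0.5238)
P(in Cloudy after 4 days) = 0.5238

0.5238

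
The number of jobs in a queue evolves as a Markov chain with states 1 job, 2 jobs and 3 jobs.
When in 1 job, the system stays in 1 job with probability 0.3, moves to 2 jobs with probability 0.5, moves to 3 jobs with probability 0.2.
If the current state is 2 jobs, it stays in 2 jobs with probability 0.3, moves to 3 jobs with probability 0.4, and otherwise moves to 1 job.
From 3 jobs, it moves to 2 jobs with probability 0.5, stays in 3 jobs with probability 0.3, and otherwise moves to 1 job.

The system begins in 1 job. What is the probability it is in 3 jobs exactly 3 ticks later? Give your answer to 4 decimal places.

0.3120

Propagate the distribution vector 3 ticks from 1 job.
After 0 ticks: (1.0000, 0.0000, 0.0000)
After 1 tick: (0.3000, 0.5000, 0.2000)
After 2 ticks: (0.2800, 0.4000, 0.3200)
After 3 ticks: (0.2680, 0.4200, 0.3120)
P(in 3 jobs after 3 ticks) = 0.3120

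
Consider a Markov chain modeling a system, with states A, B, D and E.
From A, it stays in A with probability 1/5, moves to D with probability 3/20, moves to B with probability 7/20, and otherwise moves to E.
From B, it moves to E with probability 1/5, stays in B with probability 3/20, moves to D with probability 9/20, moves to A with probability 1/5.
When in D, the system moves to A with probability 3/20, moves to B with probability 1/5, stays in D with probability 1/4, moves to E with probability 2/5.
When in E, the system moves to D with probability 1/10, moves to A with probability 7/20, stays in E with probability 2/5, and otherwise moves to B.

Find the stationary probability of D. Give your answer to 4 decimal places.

0.2177

Let the stationary distribution be π with π = πP and π_1 + π_2 + π_3 + π_4 = 1.
π_1 = 0.2·π_1 + 0.2·π_2 + 0.15·π_3 + 0.35·π_4
π_2 = 0.35·π_1 + 0.15·π_2 + 0.2·π_3 + 0.15·π_4
π_3 = 0.15·π_1 + 0.45·π_2 + 0.25·π_3 + 0.1·π_4
Solving with the normalization constraint gives π = (0.2393, 0.2087, 0.2177, 0.3343).
So the stationary probability of D is 0.2177.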